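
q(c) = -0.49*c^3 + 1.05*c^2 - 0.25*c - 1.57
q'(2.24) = -2.92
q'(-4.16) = -34.43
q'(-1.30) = -5.46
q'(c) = -1.47*c^2 + 2.1*c - 0.25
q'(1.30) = -0.00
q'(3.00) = -7.18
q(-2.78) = 17.77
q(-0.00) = -1.57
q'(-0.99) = -3.77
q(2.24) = -2.37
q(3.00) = -6.10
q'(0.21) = 0.13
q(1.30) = -1.20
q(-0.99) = 0.18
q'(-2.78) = -17.45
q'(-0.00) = -0.25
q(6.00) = -71.11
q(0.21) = -1.58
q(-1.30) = 1.61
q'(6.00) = -40.57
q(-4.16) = 52.92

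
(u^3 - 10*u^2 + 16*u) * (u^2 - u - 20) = u^5 - 11*u^4 + 6*u^3 + 184*u^2 - 320*u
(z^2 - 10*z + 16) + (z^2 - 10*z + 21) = 2*z^2 - 20*z + 37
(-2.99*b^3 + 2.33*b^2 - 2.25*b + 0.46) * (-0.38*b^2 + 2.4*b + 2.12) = 1.1362*b^5 - 8.0614*b^4 + 0.108199999999999*b^3 - 0.635199999999999*b^2 - 3.666*b + 0.9752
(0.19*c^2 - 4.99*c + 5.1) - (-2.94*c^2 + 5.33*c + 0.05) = 3.13*c^2 - 10.32*c + 5.05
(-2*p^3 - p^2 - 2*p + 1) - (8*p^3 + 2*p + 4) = -10*p^3 - p^2 - 4*p - 3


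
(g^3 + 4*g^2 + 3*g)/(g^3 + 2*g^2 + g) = (g + 3)/(g + 1)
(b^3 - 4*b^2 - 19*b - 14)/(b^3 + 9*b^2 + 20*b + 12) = (b - 7)/(b + 6)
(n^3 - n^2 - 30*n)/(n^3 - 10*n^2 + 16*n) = (n^2 - n - 30)/(n^2 - 10*n + 16)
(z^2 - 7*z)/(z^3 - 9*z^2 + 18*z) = (z - 7)/(z^2 - 9*z + 18)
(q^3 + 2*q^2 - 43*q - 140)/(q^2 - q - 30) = (q^2 - 3*q - 28)/(q - 6)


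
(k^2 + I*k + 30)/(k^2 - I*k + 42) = (k - 5*I)/(k - 7*I)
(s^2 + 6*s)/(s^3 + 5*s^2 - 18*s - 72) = s/(s^2 - s - 12)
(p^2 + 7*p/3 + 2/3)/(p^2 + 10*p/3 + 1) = (p + 2)/(p + 3)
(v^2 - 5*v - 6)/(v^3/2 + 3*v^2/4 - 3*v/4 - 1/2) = 4*(v^2 - 5*v - 6)/(2*v^3 + 3*v^2 - 3*v - 2)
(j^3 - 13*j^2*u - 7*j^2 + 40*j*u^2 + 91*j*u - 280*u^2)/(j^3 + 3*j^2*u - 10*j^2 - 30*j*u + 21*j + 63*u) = (j^2 - 13*j*u + 40*u^2)/(j^2 + 3*j*u - 3*j - 9*u)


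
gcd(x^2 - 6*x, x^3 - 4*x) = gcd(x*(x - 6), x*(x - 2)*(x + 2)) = x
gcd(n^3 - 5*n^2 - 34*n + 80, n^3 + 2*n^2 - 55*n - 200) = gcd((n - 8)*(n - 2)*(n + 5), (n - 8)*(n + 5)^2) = n^2 - 3*n - 40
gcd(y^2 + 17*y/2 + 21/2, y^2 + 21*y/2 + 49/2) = y + 7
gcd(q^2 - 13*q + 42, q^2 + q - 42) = q - 6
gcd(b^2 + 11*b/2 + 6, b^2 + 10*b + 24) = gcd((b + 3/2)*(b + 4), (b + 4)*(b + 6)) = b + 4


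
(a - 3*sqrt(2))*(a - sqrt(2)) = a^2 - 4*sqrt(2)*a + 6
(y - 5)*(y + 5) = y^2 - 25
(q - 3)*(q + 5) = q^2 + 2*q - 15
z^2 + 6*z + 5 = (z + 1)*(z + 5)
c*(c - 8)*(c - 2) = c^3 - 10*c^2 + 16*c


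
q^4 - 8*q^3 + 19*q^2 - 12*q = q*(q - 4)*(q - 3)*(q - 1)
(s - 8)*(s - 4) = s^2 - 12*s + 32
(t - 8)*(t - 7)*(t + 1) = t^3 - 14*t^2 + 41*t + 56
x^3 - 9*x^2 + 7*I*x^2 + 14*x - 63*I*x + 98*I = (x - 7)*(x - 2)*(x + 7*I)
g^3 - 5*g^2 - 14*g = g*(g - 7)*(g + 2)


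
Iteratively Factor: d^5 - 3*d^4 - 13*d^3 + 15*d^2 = (d + 3)*(d^4 - 6*d^3 + 5*d^2) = d*(d + 3)*(d^3 - 6*d^2 + 5*d) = d*(d - 1)*(d + 3)*(d^2 - 5*d) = d^2*(d - 1)*(d + 3)*(d - 5)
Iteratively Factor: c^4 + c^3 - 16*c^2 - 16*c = (c + 1)*(c^3 - 16*c) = c*(c + 1)*(c^2 - 16) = c*(c - 4)*(c + 1)*(c + 4)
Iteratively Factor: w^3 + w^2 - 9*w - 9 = (w + 1)*(w^2 - 9) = (w - 3)*(w + 1)*(w + 3)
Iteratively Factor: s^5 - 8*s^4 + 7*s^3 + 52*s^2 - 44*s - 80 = (s - 4)*(s^4 - 4*s^3 - 9*s^2 + 16*s + 20) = (s - 5)*(s - 4)*(s^3 + s^2 - 4*s - 4) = (s - 5)*(s - 4)*(s - 2)*(s^2 + 3*s + 2) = (s - 5)*(s - 4)*(s - 2)*(s + 2)*(s + 1)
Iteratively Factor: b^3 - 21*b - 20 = (b + 1)*(b^2 - b - 20) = (b + 1)*(b + 4)*(b - 5)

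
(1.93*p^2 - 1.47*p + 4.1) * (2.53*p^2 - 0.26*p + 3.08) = 4.8829*p^4 - 4.2209*p^3 + 16.6996*p^2 - 5.5936*p + 12.628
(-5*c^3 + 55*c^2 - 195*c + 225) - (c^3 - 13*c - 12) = -6*c^3 + 55*c^2 - 182*c + 237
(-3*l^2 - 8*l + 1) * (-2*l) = 6*l^3 + 16*l^2 - 2*l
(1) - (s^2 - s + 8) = -s^2 + s - 7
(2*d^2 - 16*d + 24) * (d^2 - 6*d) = 2*d^4 - 28*d^3 + 120*d^2 - 144*d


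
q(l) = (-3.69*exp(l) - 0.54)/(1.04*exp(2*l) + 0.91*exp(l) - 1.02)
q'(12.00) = 0.00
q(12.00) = 0.00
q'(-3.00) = 0.23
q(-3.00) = 0.74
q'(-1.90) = 0.91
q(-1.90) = 1.27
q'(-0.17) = 28.11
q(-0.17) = -7.49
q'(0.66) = 1.87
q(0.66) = -1.66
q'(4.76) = 0.03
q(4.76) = -0.03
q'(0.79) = 1.53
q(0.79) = -1.44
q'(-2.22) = 0.58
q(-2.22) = 1.04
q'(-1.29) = 2.80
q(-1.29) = 2.25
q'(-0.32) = 143.94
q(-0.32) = -17.02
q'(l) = (-3.69*exp(l) - 0.54)*(-2.08*exp(2*l) - 0.91*exp(l))/(1.04*exp(2*l) + 0.91*exp(l) - 1.02)^2 - 3.69*exp(l)/(1.04*exp(2*l) + 0.91*exp(l) - 1.02) = (3.8376*exp(2*l) + 1.1232*exp(l) + 4.2552)*exp(l)/(1.0816*exp(4*l) + 1.8928*exp(3*l) - 1.2935*exp(2*l) - 1.8564*exp(l) + 1.0404)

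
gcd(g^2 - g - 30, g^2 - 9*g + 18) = g - 6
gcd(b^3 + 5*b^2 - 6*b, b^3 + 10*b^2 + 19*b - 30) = b^2 + 5*b - 6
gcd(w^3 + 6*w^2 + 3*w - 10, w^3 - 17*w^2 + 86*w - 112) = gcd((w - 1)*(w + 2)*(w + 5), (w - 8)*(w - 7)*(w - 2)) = 1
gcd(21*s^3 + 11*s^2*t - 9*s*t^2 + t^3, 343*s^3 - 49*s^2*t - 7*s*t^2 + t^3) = 7*s - t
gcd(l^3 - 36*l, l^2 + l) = l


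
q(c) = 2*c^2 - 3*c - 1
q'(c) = 4*c - 3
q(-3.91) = 41.31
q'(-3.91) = -18.64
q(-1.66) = 9.49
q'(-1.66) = -9.64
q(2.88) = 6.95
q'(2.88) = 8.52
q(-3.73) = 38.02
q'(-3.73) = -17.92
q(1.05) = -1.94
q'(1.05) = 1.20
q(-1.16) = 5.17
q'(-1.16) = -7.64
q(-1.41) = 7.21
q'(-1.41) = -8.64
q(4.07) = 19.92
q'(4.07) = 13.28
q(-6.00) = 89.00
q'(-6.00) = -27.00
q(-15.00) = 494.00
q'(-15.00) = -63.00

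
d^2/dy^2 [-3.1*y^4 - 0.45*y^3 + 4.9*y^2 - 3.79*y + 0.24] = -37.2*y^2 - 2.7*y + 9.8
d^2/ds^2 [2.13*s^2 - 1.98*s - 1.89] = 4.26000000000000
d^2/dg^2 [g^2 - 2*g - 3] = 2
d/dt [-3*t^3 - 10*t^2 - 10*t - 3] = -9*t^2 - 20*t - 10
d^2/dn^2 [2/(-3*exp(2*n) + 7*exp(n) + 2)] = 2*(2*(6*exp(n) - 7)^2*exp(n) + (12*exp(n) - 7)*(-3*exp(2*n) + 7*exp(n) + 2))*exp(n)/(-3*exp(2*n) + 7*exp(n) + 2)^3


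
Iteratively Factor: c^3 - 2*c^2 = (c)*(c^2 - 2*c) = c^2*(c - 2)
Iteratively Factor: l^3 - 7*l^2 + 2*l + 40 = (l - 4)*(l^2 - 3*l - 10) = (l - 4)*(l + 2)*(l - 5)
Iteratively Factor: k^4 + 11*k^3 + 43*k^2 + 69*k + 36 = (k + 3)*(k^3 + 8*k^2 + 19*k + 12) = (k + 3)*(k + 4)*(k^2 + 4*k + 3) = (k + 3)^2*(k + 4)*(k + 1)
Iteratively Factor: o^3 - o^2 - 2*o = (o + 1)*(o^2 - 2*o) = (o - 2)*(o + 1)*(o)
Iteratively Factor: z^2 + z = (z + 1)*(z)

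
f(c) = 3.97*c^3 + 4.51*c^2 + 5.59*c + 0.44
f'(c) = 11.91*c^2 + 9.02*c + 5.59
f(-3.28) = -109.47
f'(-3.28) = 104.14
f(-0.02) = 0.33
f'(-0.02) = 5.41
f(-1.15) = -6.06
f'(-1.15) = 10.97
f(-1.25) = -7.25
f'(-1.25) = 12.92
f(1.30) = 24.05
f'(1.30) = 37.44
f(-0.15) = -0.31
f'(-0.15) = 4.50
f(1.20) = 20.50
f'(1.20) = 33.56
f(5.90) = 1005.77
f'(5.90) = 473.40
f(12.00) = 7577.12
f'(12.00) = 1828.87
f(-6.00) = -728.26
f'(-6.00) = 380.23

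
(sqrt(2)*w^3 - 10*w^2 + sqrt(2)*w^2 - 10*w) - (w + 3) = sqrt(2)*w^3 - 10*w^2 + sqrt(2)*w^2 - 11*w - 3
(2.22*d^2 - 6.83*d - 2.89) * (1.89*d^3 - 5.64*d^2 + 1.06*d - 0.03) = 4.1958*d^5 - 25.4295*d^4 + 35.4123*d^3 + 8.9932*d^2 - 2.8585*d + 0.0867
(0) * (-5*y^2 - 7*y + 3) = 0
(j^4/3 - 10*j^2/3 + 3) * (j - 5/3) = j^5/3 - 5*j^4/9 - 10*j^3/3 + 50*j^2/9 + 3*j - 5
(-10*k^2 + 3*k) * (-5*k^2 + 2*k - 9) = 50*k^4 - 35*k^3 + 96*k^2 - 27*k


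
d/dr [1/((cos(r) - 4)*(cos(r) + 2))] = 2*(cos(r) - 1)*sin(r)/((cos(r) - 4)^2*(cos(r) + 2)^2)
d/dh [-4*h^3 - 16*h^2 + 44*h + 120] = -12*h^2 - 32*h + 44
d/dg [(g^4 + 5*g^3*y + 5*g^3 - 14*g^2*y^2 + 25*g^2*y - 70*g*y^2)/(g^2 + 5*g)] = 2*g + 5*y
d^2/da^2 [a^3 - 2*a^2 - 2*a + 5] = 6*a - 4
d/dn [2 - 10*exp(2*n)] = -20*exp(2*n)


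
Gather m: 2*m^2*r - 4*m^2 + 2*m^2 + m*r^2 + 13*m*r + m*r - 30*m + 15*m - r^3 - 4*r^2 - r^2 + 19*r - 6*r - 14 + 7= m^2*(2*r - 2) + m*(r^2 + 14*r - 15) - r^3 - 5*r^2 + 13*r - 7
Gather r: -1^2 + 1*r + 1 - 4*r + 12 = 12 - 3*r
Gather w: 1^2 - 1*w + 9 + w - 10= 0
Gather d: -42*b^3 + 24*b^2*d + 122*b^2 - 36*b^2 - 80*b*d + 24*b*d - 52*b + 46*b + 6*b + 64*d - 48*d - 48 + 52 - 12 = -42*b^3 + 86*b^2 + d*(24*b^2 - 56*b + 16) - 8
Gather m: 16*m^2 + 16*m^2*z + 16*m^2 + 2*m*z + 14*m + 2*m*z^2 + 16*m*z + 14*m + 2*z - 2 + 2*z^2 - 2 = m^2*(16*z + 32) + m*(2*z^2 + 18*z + 28) + 2*z^2 + 2*z - 4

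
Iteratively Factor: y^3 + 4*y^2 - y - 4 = (y - 1)*(y^2 + 5*y + 4) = (y - 1)*(y + 4)*(y + 1)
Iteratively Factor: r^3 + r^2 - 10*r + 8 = (r - 2)*(r^2 + 3*r - 4) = (r - 2)*(r + 4)*(r - 1)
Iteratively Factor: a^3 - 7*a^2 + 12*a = (a)*(a^2 - 7*a + 12) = a*(a - 4)*(a - 3)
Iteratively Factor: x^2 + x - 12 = (x + 4)*(x - 3)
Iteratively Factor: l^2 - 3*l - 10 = (l - 5)*(l + 2)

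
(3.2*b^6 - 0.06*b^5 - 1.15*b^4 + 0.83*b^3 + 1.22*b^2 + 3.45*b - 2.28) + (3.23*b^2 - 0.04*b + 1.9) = 3.2*b^6 - 0.06*b^5 - 1.15*b^4 + 0.83*b^3 + 4.45*b^2 + 3.41*b - 0.38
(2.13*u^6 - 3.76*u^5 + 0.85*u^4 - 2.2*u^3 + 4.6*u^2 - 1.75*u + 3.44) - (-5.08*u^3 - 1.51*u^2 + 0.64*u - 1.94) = 2.13*u^6 - 3.76*u^5 + 0.85*u^4 + 2.88*u^3 + 6.11*u^2 - 2.39*u + 5.38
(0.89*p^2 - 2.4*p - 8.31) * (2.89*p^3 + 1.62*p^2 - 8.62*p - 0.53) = 2.5721*p^5 - 5.4942*p^4 - 35.5757*p^3 + 6.7541*p^2 + 72.9042*p + 4.4043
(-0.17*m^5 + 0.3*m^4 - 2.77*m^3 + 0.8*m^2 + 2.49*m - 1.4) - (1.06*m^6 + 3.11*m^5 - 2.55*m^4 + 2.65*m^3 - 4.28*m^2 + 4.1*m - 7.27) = -1.06*m^6 - 3.28*m^5 + 2.85*m^4 - 5.42*m^3 + 5.08*m^2 - 1.61*m + 5.87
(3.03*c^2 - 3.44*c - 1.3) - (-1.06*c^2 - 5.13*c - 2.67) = 4.09*c^2 + 1.69*c + 1.37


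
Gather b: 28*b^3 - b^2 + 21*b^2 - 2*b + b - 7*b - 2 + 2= 28*b^3 + 20*b^2 - 8*b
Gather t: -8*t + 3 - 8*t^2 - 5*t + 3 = -8*t^2 - 13*t + 6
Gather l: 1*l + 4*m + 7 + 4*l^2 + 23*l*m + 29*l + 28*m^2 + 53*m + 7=4*l^2 + l*(23*m + 30) + 28*m^2 + 57*m + 14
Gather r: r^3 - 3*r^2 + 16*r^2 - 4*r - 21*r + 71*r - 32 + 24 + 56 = r^3 + 13*r^2 + 46*r + 48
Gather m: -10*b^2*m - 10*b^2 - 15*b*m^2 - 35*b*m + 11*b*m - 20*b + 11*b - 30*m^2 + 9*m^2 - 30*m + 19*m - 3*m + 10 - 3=-10*b^2 - 9*b + m^2*(-15*b - 21) + m*(-10*b^2 - 24*b - 14) + 7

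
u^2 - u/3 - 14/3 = (u - 7/3)*(u + 2)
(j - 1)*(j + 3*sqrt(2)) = j^2 - j + 3*sqrt(2)*j - 3*sqrt(2)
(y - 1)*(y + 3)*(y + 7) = y^3 + 9*y^2 + 11*y - 21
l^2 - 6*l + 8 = (l - 4)*(l - 2)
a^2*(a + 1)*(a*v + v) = a^4*v + 2*a^3*v + a^2*v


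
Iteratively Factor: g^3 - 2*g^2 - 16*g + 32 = (g + 4)*(g^2 - 6*g + 8) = (g - 4)*(g + 4)*(g - 2)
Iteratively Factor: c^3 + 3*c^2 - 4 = (c + 2)*(c^2 + c - 2) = (c - 1)*(c + 2)*(c + 2)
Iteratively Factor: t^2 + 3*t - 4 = (t + 4)*(t - 1)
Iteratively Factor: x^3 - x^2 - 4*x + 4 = (x - 1)*(x^2 - 4) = (x - 2)*(x - 1)*(x + 2)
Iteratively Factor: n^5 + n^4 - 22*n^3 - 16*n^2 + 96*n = (n - 2)*(n^4 + 3*n^3 - 16*n^2 - 48*n) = (n - 4)*(n - 2)*(n^3 + 7*n^2 + 12*n) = (n - 4)*(n - 2)*(n + 3)*(n^2 + 4*n) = (n - 4)*(n - 2)*(n + 3)*(n + 4)*(n)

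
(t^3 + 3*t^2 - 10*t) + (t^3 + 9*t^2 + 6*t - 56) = 2*t^3 + 12*t^2 - 4*t - 56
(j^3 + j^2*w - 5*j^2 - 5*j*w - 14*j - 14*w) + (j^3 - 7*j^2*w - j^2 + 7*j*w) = 2*j^3 - 6*j^2*w - 6*j^2 + 2*j*w - 14*j - 14*w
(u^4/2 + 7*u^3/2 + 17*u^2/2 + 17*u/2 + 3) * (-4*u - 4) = -2*u^5 - 16*u^4 - 48*u^3 - 68*u^2 - 46*u - 12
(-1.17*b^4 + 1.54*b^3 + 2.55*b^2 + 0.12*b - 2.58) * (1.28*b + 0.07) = -1.4976*b^5 + 1.8893*b^4 + 3.3718*b^3 + 0.3321*b^2 - 3.294*b - 0.1806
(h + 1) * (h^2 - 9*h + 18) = h^3 - 8*h^2 + 9*h + 18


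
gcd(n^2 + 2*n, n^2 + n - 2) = n + 2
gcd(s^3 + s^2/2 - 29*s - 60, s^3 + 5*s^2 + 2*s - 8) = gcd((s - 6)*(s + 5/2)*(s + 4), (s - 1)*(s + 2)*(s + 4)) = s + 4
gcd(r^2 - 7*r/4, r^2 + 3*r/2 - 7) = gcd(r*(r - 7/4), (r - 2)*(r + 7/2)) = 1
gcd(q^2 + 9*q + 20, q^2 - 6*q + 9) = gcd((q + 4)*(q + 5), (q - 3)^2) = 1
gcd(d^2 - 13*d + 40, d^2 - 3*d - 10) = d - 5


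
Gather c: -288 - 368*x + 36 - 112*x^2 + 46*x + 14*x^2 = -98*x^2 - 322*x - 252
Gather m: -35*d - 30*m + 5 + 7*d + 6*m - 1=-28*d - 24*m + 4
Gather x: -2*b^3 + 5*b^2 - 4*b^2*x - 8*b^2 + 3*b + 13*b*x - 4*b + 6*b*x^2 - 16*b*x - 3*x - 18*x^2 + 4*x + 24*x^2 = -2*b^3 - 3*b^2 - b + x^2*(6*b + 6) + x*(-4*b^2 - 3*b + 1)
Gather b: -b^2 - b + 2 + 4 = -b^2 - b + 6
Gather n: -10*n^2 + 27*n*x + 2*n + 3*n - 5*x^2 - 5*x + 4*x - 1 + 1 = -10*n^2 + n*(27*x + 5) - 5*x^2 - x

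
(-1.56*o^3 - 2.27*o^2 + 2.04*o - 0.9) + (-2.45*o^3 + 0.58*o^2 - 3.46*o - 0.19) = -4.01*o^3 - 1.69*o^2 - 1.42*o - 1.09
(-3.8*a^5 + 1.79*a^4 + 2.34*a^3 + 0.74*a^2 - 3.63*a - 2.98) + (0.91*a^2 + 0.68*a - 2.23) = -3.8*a^5 + 1.79*a^4 + 2.34*a^3 + 1.65*a^2 - 2.95*a - 5.21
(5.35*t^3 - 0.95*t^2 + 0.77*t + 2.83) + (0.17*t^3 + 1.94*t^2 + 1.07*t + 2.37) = 5.52*t^3 + 0.99*t^2 + 1.84*t + 5.2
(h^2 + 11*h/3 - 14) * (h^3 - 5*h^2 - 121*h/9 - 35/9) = h^5 - 4*h^4/3 - 412*h^3/9 + 454*h^2/27 + 4697*h/27 + 490/9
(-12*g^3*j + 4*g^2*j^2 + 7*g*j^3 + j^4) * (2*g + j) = -24*g^4*j - 4*g^3*j^2 + 18*g^2*j^3 + 9*g*j^4 + j^5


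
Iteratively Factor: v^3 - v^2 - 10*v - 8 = (v + 1)*(v^2 - 2*v - 8) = (v + 1)*(v + 2)*(v - 4)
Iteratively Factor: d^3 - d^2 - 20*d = (d)*(d^2 - d - 20) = d*(d + 4)*(d - 5)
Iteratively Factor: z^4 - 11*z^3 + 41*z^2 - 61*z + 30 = (z - 5)*(z^3 - 6*z^2 + 11*z - 6) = (z - 5)*(z - 1)*(z^2 - 5*z + 6) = (z - 5)*(z - 3)*(z - 1)*(z - 2)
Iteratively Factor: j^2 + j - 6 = (j + 3)*(j - 2)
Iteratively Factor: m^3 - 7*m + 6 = (m + 3)*(m^2 - 3*m + 2) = (m - 2)*(m + 3)*(m - 1)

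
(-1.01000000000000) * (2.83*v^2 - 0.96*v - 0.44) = -2.8583*v^2 + 0.9696*v + 0.4444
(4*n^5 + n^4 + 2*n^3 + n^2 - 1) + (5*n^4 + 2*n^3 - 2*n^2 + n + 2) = 4*n^5 + 6*n^4 + 4*n^3 - n^2 + n + 1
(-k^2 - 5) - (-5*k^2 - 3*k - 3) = 4*k^2 + 3*k - 2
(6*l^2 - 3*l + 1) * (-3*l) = -18*l^3 + 9*l^2 - 3*l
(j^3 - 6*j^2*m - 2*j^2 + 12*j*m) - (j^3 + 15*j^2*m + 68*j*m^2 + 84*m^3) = -21*j^2*m - 2*j^2 - 68*j*m^2 + 12*j*m - 84*m^3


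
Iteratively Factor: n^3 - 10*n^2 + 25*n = (n)*(n^2 - 10*n + 25) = n*(n - 5)*(n - 5)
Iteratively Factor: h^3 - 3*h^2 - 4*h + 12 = (h - 2)*(h^2 - h - 6) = (h - 2)*(h + 2)*(h - 3)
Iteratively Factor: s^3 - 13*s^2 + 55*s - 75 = (s - 5)*(s^2 - 8*s + 15) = (s - 5)^2*(s - 3)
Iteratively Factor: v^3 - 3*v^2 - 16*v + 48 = (v + 4)*(v^2 - 7*v + 12) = (v - 3)*(v + 4)*(v - 4)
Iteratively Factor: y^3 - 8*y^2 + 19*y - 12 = (y - 3)*(y^2 - 5*y + 4) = (y - 4)*(y - 3)*(y - 1)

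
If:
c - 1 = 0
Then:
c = 1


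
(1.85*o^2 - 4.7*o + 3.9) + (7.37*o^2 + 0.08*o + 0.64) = 9.22*o^2 - 4.62*o + 4.54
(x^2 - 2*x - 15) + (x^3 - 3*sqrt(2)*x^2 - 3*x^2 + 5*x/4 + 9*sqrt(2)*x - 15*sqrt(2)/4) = x^3 - 3*sqrt(2)*x^2 - 2*x^2 - 3*x/4 + 9*sqrt(2)*x - 15 - 15*sqrt(2)/4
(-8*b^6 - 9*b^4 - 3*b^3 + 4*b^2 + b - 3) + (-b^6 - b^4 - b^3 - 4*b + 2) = -9*b^6 - 10*b^4 - 4*b^3 + 4*b^2 - 3*b - 1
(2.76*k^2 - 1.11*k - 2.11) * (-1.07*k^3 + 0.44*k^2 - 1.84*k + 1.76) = -2.9532*k^5 + 2.4021*k^4 - 3.3091*k^3 + 5.9716*k^2 + 1.9288*k - 3.7136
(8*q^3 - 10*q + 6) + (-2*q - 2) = 8*q^3 - 12*q + 4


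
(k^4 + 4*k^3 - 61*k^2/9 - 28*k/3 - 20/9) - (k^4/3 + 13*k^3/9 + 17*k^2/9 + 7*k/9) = 2*k^4/3 + 23*k^3/9 - 26*k^2/3 - 91*k/9 - 20/9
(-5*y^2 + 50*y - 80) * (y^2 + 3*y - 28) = -5*y^4 + 35*y^3 + 210*y^2 - 1640*y + 2240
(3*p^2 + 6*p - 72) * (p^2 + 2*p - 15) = 3*p^4 + 12*p^3 - 105*p^2 - 234*p + 1080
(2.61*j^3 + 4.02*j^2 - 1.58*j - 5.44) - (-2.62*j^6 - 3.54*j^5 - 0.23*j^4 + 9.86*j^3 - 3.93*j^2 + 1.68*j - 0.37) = 2.62*j^6 + 3.54*j^5 + 0.23*j^4 - 7.25*j^3 + 7.95*j^2 - 3.26*j - 5.07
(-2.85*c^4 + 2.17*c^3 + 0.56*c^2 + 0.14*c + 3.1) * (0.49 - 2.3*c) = 6.555*c^5 - 6.3875*c^4 - 0.2247*c^3 - 0.0476*c^2 - 7.0614*c + 1.519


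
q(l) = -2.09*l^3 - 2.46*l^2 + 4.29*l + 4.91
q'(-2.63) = -26.14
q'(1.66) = -21.15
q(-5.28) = 221.32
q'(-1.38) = -0.86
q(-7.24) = 638.07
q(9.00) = -1679.35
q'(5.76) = -232.07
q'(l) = -6.27*l^2 - 4.92*l + 4.29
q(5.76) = -451.40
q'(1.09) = -8.52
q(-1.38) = -0.20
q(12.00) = -3909.37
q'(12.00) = -957.63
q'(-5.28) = -144.53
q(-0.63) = 1.75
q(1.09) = 3.96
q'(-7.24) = -288.75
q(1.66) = -4.31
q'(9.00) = -547.86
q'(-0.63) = 4.90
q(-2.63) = 14.63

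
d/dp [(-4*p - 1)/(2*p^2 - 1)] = 4*(2*p^2 + p + 1)/(4*p^4 - 4*p^2 + 1)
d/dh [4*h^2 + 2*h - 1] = 8*h + 2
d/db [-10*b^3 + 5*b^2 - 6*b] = -30*b^2 + 10*b - 6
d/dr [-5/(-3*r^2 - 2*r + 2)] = 10*(-3*r - 1)/(3*r^2 + 2*r - 2)^2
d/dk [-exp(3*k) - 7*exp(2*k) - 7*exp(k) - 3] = (-3*exp(2*k) - 14*exp(k) - 7)*exp(k)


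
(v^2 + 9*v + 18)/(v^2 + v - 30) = (v + 3)/(v - 5)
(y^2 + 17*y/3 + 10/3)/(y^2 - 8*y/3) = (3*y^2 + 17*y + 10)/(y*(3*y - 8))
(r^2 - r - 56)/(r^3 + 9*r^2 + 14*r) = (r - 8)/(r*(r + 2))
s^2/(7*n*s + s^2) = s/(7*n + s)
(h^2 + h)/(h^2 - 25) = h*(h + 1)/(h^2 - 25)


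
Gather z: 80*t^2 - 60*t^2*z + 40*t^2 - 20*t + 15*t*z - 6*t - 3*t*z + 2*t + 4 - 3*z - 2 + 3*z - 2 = 120*t^2 - 24*t + z*(-60*t^2 + 12*t)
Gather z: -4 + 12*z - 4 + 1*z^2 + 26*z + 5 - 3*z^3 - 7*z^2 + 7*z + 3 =-3*z^3 - 6*z^2 + 45*z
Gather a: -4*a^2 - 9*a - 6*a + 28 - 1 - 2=-4*a^2 - 15*a + 25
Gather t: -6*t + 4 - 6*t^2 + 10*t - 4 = -6*t^2 + 4*t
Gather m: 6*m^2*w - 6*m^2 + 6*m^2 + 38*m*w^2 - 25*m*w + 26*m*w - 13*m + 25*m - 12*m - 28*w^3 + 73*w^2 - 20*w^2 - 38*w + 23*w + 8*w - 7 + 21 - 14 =6*m^2*w + m*(38*w^2 + w) - 28*w^3 + 53*w^2 - 7*w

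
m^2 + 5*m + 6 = (m + 2)*(m + 3)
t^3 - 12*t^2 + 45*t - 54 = (t - 6)*(t - 3)^2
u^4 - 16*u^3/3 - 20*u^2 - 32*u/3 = u*(u - 8)*(u + 2/3)*(u + 2)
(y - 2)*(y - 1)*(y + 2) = y^3 - y^2 - 4*y + 4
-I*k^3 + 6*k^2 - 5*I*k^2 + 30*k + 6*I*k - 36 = (k + 6)*(k + 6*I)*(-I*k + I)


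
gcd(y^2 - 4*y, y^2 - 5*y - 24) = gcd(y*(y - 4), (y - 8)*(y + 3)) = 1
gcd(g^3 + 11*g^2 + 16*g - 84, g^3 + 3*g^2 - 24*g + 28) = g^2 + 5*g - 14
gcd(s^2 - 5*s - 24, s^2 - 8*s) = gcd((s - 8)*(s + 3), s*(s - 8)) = s - 8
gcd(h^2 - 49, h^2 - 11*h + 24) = 1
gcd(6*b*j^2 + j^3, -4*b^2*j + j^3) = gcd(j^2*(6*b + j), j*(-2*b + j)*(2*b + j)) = j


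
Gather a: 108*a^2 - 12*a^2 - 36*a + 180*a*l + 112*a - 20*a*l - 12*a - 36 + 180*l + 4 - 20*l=96*a^2 + a*(160*l + 64) + 160*l - 32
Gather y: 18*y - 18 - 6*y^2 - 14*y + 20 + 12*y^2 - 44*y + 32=6*y^2 - 40*y + 34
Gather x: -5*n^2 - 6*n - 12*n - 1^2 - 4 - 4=-5*n^2 - 18*n - 9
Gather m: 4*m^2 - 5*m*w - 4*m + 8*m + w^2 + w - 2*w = 4*m^2 + m*(4 - 5*w) + w^2 - w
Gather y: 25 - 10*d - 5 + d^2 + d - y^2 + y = d^2 - 9*d - y^2 + y + 20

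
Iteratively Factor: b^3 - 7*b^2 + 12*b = (b)*(b^2 - 7*b + 12) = b*(b - 4)*(b - 3)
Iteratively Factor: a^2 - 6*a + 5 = (a - 1)*(a - 5)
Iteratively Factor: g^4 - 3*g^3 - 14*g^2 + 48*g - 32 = (g - 4)*(g^3 + g^2 - 10*g + 8) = (g - 4)*(g - 1)*(g^2 + 2*g - 8) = (g - 4)*(g - 2)*(g - 1)*(g + 4)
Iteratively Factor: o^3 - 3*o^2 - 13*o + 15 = (o + 3)*(o^2 - 6*o + 5) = (o - 5)*(o + 3)*(o - 1)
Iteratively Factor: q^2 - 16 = (q + 4)*(q - 4)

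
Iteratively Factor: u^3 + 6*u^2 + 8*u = (u + 4)*(u^2 + 2*u) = (u + 2)*(u + 4)*(u)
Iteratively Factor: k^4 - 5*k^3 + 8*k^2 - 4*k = (k - 2)*(k^3 - 3*k^2 + 2*k) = (k - 2)*(k - 1)*(k^2 - 2*k) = k*(k - 2)*(k - 1)*(k - 2)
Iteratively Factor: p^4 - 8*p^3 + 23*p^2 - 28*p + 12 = (p - 2)*(p^3 - 6*p^2 + 11*p - 6) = (p - 2)^2*(p^2 - 4*p + 3) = (p - 3)*(p - 2)^2*(p - 1)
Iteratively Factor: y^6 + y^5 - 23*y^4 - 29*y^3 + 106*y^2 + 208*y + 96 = (y + 4)*(y^5 - 3*y^4 - 11*y^3 + 15*y^2 + 46*y + 24) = (y - 4)*(y + 4)*(y^4 + y^3 - 7*y^2 - 13*y - 6) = (y - 4)*(y + 1)*(y + 4)*(y^3 - 7*y - 6) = (y - 4)*(y + 1)*(y + 2)*(y + 4)*(y^2 - 2*y - 3) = (y - 4)*(y + 1)^2*(y + 2)*(y + 4)*(y - 3)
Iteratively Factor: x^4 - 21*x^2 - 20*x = (x + 1)*(x^3 - x^2 - 20*x) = (x + 1)*(x + 4)*(x^2 - 5*x) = (x - 5)*(x + 1)*(x + 4)*(x)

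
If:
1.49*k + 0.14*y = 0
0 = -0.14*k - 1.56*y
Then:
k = 0.00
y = 0.00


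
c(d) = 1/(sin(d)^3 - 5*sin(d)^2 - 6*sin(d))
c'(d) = (-3*sin(d)^2*cos(d) + 10*sin(d)*cos(d) + 6*cos(d))/(sin(d)^3 - 5*sin(d)^2 - 6*sin(d))^2 = (-3*cos(d) + 10/tan(d) + 6*cos(d)/sin(d)^2)/((sin(d) - 6)^2*(sin(d) + 1)^2)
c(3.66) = 0.62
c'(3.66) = -0.10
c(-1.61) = 186.09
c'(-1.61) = 9483.78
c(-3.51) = -0.36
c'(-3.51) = -1.13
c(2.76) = -0.35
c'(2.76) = -1.04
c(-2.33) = 0.75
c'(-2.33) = 1.09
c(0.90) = -0.14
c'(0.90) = 0.14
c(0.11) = -1.39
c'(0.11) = 13.63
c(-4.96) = -0.10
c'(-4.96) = 0.03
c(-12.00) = -0.22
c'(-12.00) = 0.44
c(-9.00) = 0.64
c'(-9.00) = -0.52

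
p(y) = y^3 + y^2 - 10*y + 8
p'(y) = 3*y^2 + 2*y - 10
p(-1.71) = 23.02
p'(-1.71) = -4.65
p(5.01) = 108.75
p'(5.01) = 75.32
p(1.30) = -1.11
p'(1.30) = -2.33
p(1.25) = -0.98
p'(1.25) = -2.81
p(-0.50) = 13.12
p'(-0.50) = -10.25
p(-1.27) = 20.26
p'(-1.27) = -7.70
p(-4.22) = -7.14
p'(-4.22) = 34.99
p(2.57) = 5.88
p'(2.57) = 14.95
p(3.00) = 14.00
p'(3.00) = 23.00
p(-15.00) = -2992.00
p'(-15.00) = 635.00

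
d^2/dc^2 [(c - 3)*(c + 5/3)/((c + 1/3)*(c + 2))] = 2*(-99*c^3 - 459*c^2 - 873*c - 577)/(27*c^6 + 189*c^5 + 495*c^4 + 595*c^3 + 330*c^2 + 84*c + 8)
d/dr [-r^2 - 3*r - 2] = -2*r - 3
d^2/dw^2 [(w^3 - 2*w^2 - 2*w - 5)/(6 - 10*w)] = (-25*w^3 + 45*w^2 - 27*w + 173)/(125*w^3 - 225*w^2 + 135*w - 27)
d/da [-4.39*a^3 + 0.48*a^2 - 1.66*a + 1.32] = -13.17*a^2 + 0.96*a - 1.66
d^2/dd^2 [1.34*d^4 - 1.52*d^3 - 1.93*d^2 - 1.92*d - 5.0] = 16.08*d^2 - 9.12*d - 3.86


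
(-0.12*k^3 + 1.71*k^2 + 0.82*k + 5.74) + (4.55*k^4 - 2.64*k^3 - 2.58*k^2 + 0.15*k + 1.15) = 4.55*k^4 - 2.76*k^3 - 0.87*k^2 + 0.97*k + 6.89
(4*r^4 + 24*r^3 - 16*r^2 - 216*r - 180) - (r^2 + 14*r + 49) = 4*r^4 + 24*r^3 - 17*r^2 - 230*r - 229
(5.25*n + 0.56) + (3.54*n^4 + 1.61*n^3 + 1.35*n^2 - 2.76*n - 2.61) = 3.54*n^4 + 1.61*n^3 + 1.35*n^2 + 2.49*n - 2.05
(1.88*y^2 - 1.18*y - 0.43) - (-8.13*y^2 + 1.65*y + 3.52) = 10.01*y^2 - 2.83*y - 3.95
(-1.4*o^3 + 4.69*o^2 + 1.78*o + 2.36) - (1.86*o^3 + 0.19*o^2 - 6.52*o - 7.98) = -3.26*o^3 + 4.5*o^2 + 8.3*o + 10.34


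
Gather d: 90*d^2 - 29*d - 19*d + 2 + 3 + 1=90*d^2 - 48*d + 6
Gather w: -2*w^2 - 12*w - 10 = -2*w^2 - 12*w - 10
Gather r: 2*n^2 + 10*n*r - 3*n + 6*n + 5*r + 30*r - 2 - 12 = 2*n^2 + 3*n + r*(10*n + 35) - 14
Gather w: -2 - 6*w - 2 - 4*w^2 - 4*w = -4*w^2 - 10*w - 4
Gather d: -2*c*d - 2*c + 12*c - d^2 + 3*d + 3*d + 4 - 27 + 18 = 10*c - d^2 + d*(6 - 2*c) - 5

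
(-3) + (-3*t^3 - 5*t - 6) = -3*t^3 - 5*t - 9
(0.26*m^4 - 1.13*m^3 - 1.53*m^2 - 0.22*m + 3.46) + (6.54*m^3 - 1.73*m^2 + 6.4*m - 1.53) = 0.26*m^4 + 5.41*m^3 - 3.26*m^2 + 6.18*m + 1.93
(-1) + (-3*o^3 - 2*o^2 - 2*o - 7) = -3*o^3 - 2*o^2 - 2*o - 8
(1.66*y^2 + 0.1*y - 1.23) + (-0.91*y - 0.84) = 1.66*y^2 - 0.81*y - 2.07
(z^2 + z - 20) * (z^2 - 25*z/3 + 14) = z^4 - 22*z^3/3 - 43*z^2/3 + 542*z/3 - 280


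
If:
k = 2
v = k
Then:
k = 2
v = 2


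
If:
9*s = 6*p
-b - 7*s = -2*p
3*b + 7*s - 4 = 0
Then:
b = 16/5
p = -6/5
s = -4/5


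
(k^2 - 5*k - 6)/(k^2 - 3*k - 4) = (k - 6)/(k - 4)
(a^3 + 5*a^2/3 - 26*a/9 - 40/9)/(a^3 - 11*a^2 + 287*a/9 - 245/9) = (3*a^2 + 10*a + 8)/(3*a^2 - 28*a + 49)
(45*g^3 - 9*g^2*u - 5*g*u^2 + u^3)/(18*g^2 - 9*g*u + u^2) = (-15*g^2 - 2*g*u + u^2)/(-6*g + u)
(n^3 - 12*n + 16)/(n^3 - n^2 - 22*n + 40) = (n^2 + 2*n - 8)/(n^2 + n - 20)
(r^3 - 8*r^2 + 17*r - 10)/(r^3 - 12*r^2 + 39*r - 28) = (r^2 - 7*r + 10)/(r^2 - 11*r + 28)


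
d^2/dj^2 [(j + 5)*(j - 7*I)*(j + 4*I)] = 6*j + 10 - 6*I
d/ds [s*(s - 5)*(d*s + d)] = d*(3*s^2 - 8*s - 5)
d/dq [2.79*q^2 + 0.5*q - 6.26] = 5.58*q + 0.5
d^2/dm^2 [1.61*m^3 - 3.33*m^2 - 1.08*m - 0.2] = 9.66*m - 6.66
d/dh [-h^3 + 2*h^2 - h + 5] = -3*h^2 + 4*h - 1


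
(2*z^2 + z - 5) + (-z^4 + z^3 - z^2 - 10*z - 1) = -z^4 + z^3 + z^2 - 9*z - 6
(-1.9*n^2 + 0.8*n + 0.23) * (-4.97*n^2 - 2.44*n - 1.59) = 9.443*n^4 + 0.66*n^3 - 0.0741000000000001*n^2 - 1.8332*n - 0.3657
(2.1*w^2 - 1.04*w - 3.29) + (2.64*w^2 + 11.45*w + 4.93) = 4.74*w^2 + 10.41*w + 1.64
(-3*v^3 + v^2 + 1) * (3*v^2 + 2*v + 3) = -9*v^5 - 3*v^4 - 7*v^3 + 6*v^2 + 2*v + 3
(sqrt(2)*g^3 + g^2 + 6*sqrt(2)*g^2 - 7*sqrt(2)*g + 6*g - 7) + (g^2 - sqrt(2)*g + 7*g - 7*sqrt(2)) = sqrt(2)*g^3 + 2*g^2 + 6*sqrt(2)*g^2 - 8*sqrt(2)*g + 13*g - 7*sqrt(2) - 7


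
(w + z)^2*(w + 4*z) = w^3 + 6*w^2*z + 9*w*z^2 + 4*z^3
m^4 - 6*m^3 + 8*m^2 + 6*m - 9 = (m - 3)^2*(m - 1)*(m + 1)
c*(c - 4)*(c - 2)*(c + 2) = c^4 - 4*c^3 - 4*c^2 + 16*c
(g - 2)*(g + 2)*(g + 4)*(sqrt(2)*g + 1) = sqrt(2)*g^4 + g^3 + 4*sqrt(2)*g^3 - 4*sqrt(2)*g^2 + 4*g^2 - 16*sqrt(2)*g - 4*g - 16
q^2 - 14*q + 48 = (q - 8)*(q - 6)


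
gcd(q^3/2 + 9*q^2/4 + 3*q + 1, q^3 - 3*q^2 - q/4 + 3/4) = q + 1/2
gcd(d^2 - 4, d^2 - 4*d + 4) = d - 2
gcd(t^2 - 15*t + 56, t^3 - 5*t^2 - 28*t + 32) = t - 8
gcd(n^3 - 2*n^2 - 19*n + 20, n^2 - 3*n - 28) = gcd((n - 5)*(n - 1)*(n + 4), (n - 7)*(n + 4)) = n + 4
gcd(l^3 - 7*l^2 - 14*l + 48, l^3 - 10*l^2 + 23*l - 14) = l - 2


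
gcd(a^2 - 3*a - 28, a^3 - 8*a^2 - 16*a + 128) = a + 4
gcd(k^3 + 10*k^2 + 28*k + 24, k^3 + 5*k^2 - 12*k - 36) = k^2 + 8*k + 12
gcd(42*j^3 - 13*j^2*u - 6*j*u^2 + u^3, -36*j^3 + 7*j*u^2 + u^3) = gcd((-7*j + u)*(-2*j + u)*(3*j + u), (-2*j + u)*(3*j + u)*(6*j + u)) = -6*j^2 + j*u + u^2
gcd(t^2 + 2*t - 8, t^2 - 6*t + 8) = t - 2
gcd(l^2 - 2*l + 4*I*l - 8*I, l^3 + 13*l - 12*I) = l + 4*I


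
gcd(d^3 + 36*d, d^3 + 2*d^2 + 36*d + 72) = d^2 + 36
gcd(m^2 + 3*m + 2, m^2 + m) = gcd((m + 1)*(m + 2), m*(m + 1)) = m + 1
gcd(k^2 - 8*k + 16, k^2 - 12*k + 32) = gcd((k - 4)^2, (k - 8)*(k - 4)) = k - 4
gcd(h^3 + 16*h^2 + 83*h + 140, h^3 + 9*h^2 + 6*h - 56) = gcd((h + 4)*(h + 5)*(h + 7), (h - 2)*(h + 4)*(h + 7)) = h^2 + 11*h + 28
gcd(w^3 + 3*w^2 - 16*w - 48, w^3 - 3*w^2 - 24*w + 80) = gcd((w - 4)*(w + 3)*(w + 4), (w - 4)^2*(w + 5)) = w - 4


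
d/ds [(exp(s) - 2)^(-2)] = -2*exp(s)/(exp(s) - 2)^3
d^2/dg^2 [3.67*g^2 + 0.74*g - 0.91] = 7.34000000000000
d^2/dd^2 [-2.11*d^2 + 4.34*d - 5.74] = -4.22000000000000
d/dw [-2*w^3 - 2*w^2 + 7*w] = -6*w^2 - 4*w + 7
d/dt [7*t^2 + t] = 14*t + 1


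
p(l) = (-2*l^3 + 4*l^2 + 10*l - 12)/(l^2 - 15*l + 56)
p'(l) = (15 - 2*l)*(-2*l^3 + 4*l^2 + 10*l - 12)/(l^2 - 15*l + 56)^2 + (-6*l^2 + 8*l + 10)/(l^2 - 15*l + 56)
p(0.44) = -0.14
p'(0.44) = 0.21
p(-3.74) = 0.88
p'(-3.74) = -0.67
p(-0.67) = -0.25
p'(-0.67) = -0.03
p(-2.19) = 0.07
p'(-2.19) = -0.37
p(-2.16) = 0.06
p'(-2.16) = -0.37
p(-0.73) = -0.24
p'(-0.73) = -0.04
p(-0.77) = -0.24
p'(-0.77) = -0.05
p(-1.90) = -0.03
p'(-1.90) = -0.31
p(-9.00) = 6.18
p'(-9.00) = -1.27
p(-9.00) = 6.18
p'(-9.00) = -1.27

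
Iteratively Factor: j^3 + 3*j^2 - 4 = (j - 1)*(j^2 + 4*j + 4) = (j - 1)*(j + 2)*(j + 2)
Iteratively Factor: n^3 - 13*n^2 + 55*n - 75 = (n - 5)*(n^2 - 8*n + 15) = (n - 5)^2*(n - 3)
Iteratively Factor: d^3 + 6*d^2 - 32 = (d + 4)*(d^2 + 2*d - 8) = (d - 2)*(d + 4)*(d + 4)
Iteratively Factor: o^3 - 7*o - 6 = (o + 1)*(o^2 - o - 6) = (o + 1)*(o + 2)*(o - 3)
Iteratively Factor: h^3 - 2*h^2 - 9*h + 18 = (h - 2)*(h^2 - 9) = (h - 3)*(h - 2)*(h + 3)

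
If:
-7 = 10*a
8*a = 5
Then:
No Solution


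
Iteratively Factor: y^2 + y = (y)*(y + 1)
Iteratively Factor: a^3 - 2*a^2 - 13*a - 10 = (a - 5)*(a^2 + 3*a + 2) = (a - 5)*(a + 1)*(a + 2)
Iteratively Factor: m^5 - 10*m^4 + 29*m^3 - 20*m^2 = (m - 5)*(m^4 - 5*m^3 + 4*m^2) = (m - 5)*(m - 4)*(m^3 - m^2) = m*(m - 5)*(m - 4)*(m^2 - m) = m^2*(m - 5)*(m - 4)*(m - 1)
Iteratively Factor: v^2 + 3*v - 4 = (v - 1)*(v + 4)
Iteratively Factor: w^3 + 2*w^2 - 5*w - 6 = (w + 1)*(w^2 + w - 6) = (w + 1)*(w + 3)*(w - 2)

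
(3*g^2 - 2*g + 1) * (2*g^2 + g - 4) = 6*g^4 - g^3 - 12*g^2 + 9*g - 4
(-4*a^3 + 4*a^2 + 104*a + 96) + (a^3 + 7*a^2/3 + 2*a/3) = -3*a^3 + 19*a^2/3 + 314*a/3 + 96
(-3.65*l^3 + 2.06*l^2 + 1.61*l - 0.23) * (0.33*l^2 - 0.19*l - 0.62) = -1.2045*l^5 + 1.3733*l^4 + 2.4029*l^3 - 1.659*l^2 - 0.9545*l + 0.1426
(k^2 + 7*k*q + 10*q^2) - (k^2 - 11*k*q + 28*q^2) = 18*k*q - 18*q^2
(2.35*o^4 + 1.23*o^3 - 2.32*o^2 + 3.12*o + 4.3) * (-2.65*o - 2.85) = -6.2275*o^5 - 9.957*o^4 + 2.6425*o^3 - 1.656*o^2 - 20.287*o - 12.255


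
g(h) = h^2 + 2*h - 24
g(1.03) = -20.88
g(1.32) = -19.62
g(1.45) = -19.00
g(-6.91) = 9.93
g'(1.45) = 4.90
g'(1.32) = 4.64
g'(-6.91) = -11.82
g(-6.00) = 0.00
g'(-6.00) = -10.00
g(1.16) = -20.33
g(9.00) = 75.00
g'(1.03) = 4.06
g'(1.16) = 4.32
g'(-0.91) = 0.18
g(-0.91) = -24.99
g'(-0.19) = 1.62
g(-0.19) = -24.34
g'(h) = 2*h + 2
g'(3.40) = 8.80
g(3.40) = -5.64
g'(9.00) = 20.00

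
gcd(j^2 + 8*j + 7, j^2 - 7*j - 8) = j + 1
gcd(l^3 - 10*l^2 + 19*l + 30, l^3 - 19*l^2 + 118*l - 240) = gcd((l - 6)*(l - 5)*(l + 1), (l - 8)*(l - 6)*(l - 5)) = l^2 - 11*l + 30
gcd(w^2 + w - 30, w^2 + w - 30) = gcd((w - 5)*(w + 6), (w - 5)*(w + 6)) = w^2 + w - 30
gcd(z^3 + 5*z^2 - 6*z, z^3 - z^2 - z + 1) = z - 1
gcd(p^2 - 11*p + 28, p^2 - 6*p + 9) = 1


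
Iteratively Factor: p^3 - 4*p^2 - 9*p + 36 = (p - 3)*(p^2 - p - 12) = (p - 3)*(p + 3)*(p - 4)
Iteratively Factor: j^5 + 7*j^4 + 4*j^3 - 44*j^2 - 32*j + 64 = (j + 4)*(j^4 + 3*j^3 - 8*j^2 - 12*j + 16) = (j - 1)*(j + 4)*(j^3 + 4*j^2 - 4*j - 16) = (j - 2)*(j - 1)*(j + 4)*(j^2 + 6*j + 8) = (j - 2)*(j - 1)*(j + 2)*(j + 4)*(j + 4)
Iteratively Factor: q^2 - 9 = (q - 3)*(q + 3)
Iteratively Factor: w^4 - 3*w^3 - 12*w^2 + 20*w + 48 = (w - 3)*(w^3 - 12*w - 16) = (w - 4)*(w - 3)*(w^2 + 4*w + 4) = (w - 4)*(w - 3)*(w + 2)*(w + 2)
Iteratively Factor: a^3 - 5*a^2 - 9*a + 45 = (a - 3)*(a^2 - 2*a - 15) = (a - 5)*(a - 3)*(a + 3)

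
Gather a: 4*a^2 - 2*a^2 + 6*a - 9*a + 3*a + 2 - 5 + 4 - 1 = 2*a^2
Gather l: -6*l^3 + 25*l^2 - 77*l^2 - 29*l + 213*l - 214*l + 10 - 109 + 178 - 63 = -6*l^3 - 52*l^2 - 30*l + 16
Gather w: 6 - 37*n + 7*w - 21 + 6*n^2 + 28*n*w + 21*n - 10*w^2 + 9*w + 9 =6*n^2 - 16*n - 10*w^2 + w*(28*n + 16) - 6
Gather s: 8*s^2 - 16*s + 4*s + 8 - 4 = 8*s^2 - 12*s + 4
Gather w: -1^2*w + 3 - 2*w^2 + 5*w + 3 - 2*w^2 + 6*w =-4*w^2 + 10*w + 6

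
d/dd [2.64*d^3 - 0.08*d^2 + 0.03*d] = 7.92*d^2 - 0.16*d + 0.03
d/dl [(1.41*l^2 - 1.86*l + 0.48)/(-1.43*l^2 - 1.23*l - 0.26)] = (-4.3941*l^2 + 0.6396*l + 1.074)/(2.0449*l^4 + 3.5178*l^3 + 2.2565*l^2 + 0.6396*l + 0.0676)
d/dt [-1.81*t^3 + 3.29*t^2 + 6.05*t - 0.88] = -5.43*t^2 + 6.58*t + 6.05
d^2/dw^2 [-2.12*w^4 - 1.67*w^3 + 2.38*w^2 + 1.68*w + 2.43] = -25.44*w^2 - 10.02*w + 4.76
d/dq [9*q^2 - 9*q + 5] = 18*q - 9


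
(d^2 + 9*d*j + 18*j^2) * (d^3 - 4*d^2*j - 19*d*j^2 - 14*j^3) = d^5 + 5*d^4*j - 37*d^3*j^2 - 257*d^2*j^3 - 468*d*j^4 - 252*j^5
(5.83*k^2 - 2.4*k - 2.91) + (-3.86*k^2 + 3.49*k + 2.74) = 1.97*k^2 + 1.09*k - 0.17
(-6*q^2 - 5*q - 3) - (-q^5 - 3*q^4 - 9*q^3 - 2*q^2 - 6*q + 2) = q^5 + 3*q^4 + 9*q^3 - 4*q^2 + q - 5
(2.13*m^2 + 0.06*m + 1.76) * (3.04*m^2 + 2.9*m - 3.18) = 6.4752*m^4 + 6.3594*m^3 - 1.249*m^2 + 4.9132*m - 5.5968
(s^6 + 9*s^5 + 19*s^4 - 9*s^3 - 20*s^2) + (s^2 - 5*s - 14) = s^6 + 9*s^5 + 19*s^4 - 9*s^3 - 19*s^2 - 5*s - 14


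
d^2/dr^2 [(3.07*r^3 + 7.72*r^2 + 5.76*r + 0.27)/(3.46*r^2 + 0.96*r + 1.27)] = (1.13686837721616e-13*r^4 + 65.3055640000002*r^3 - 161.687688*r^2 - 116.772942*r + 8.982788)/(41.421736*r^6 + 34.478208*r^5 + 55.178004*r^4 + 26.195328*r^3 + 20.253198*r^2 + 4.645152*r + 2.048383)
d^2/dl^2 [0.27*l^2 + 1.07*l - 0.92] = 0.540000000000000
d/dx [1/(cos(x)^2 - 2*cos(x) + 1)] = 2*sin(x)/(cos(x) - 1)^3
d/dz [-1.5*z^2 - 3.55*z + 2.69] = -3.0*z - 3.55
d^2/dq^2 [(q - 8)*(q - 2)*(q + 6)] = 6*q - 8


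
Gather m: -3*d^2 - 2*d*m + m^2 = -3*d^2 - 2*d*m + m^2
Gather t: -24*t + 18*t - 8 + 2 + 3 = -6*t - 3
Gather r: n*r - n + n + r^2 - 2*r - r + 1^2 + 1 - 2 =r^2 + r*(n - 3)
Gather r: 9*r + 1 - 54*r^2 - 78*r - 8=-54*r^2 - 69*r - 7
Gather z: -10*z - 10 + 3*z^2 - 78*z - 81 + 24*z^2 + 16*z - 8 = 27*z^2 - 72*z - 99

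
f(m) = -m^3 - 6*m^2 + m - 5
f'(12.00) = -575.00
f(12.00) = -2585.00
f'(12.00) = -575.00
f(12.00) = -2585.00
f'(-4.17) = -1.13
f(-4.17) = -40.99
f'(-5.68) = -27.63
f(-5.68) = -21.00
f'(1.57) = -25.23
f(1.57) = -22.09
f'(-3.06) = 9.63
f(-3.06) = -35.59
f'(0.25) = -2.19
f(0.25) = -5.14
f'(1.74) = -28.96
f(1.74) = -26.69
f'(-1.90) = 12.97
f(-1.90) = -21.70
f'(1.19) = -17.53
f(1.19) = -13.99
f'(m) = -3*m^2 - 12*m + 1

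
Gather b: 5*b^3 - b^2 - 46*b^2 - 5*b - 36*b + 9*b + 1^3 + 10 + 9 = 5*b^3 - 47*b^2 - 32*b + 20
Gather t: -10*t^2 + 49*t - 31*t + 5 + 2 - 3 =-10*t^2 + 18*t + 4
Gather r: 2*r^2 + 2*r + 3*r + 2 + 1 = 2*r^2 + 5*r + 3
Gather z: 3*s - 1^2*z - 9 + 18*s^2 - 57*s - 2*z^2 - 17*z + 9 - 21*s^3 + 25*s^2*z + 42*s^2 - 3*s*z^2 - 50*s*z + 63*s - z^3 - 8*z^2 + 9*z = -21*s^3 + 60*s^2 + 9*s - z^3 + z^2*(-3*s - 10) + z*(25*s^2 - 50*s - 9)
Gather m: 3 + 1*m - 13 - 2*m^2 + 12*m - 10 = -2*m^2 + 13*m - 20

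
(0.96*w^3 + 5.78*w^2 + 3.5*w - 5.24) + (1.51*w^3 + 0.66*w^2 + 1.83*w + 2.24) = 2.47*w^3 + 6.44*w^2 + 5.33*w - 3.0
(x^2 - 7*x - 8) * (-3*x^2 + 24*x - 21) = -3*x^4 + 45*x^3 - 165*x^2 - 45*x + 168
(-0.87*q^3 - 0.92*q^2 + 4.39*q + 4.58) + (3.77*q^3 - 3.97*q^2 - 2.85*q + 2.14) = 2.9*q^3 - 4.89*q^2 + 1.54*q + 6.72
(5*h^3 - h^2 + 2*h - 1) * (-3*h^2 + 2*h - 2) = -15*h^5 + 13*h^4 - 18*h^3 + 9*h^2 - 6*h + 2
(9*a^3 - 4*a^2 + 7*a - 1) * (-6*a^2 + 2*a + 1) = -54*a^5 + 42*a^4 - 41*a^3 + 16*a^2 + 5*a - 1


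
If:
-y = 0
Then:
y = 0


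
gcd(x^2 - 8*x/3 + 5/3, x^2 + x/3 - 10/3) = x - 5/3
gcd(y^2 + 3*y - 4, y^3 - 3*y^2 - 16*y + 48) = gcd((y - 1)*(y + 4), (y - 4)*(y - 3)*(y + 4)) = y + 4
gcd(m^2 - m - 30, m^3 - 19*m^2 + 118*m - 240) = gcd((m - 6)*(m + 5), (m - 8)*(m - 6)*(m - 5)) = m - 6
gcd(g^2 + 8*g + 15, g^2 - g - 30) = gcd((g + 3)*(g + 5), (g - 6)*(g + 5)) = g + 5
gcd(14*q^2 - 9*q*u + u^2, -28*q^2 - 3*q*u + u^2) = 7*q - u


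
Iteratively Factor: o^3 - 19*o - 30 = (o - 5)*(o^2 + 5*o + 6) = (o - 5)*(o + 3)*(o + 2)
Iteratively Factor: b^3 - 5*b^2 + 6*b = (b)*(b^2 - 5*b + 6) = b*(b - 2)*(b - 3)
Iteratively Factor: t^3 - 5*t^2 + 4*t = (t - 1)*(t^2 - 4*t) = t*(t - 1)*(t - 4)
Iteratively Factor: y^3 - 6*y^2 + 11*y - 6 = (y - 3)*(y^2 - 3*y + 2) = (y - 3)*(y - 1)*(y - 2)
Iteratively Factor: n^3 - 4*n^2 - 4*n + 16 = (n + 2)*(n^2 - 6*n + 8) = (n - 2)*(n + 2)*(n - 4)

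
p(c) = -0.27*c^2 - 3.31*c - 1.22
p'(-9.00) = 1.55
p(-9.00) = 6.70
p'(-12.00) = 3.17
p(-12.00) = -0.38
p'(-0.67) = -2.95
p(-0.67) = 0.88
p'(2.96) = -4.91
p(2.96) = -13.38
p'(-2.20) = -2.12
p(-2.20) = 4.76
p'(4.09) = -5.52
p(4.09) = -19.27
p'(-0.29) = -3.15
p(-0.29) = -0.28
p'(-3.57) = -1.38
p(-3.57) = 7.16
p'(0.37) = -3.51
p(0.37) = -2.48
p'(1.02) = -3.86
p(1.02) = -4.88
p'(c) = -0.54*c - 3.31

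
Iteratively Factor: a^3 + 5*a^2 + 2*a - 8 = (a + 2)*(a^2 + 3*a - 4) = (a - 1)*(a + 2)*(a + 4)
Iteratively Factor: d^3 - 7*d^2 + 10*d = (d - 5)*(d^2 - 2*d) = (d - 5)*(d - 2)*(d)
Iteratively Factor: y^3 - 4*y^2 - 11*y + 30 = (y - 5)*(y^2 + y - 6) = (y - 5)*(y + 3)*(y - 2)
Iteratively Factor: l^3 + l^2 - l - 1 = (l + 1)*(l^2 - 1) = (l - 1)*(l + 1)*(l + 1)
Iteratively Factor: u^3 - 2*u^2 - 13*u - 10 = (u - 5)*(u^2 + 3*u + 2) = (u - 5)*(u + 2)*(u + 1)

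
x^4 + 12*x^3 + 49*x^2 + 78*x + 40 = (x + 1)*(x + 2)*(x + 4)*(x + 5)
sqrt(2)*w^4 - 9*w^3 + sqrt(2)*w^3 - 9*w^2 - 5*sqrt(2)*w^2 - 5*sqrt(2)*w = w*(w + 1)*(w - 5*sqrt(2))*(sqrt(2)*w + 1)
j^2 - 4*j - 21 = (j - 7)*(j + 3)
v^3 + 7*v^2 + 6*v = v*(v + 1)*(v + 6)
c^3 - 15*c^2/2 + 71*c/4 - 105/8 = (c - 7/2)*(c - 5/2)*(c - 3/2)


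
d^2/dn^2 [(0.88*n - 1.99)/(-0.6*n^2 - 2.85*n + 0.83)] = (-(0.88*n - 1.99)*(1.2*n + 2.85)*(2.4*n + 5.7) + (3.168*n + 2.628)*(0.6*n^2 + 2.85*n - 0.83))/(0.6*n^2 + 2.85*n - 0.83)^3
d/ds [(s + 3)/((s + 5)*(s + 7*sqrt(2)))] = (-(s + 3)*(s + 5) - (s + 3)*(s + 7*sqrt(2)) + (s + 5)*(s + 7*sqrt(2)))/((s + 5)^2*(s + 7*sqrt(2))^2)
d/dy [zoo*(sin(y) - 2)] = zoo*cos(y)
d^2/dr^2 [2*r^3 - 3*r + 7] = 12*r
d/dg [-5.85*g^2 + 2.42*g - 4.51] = 2.42 - 11.7*g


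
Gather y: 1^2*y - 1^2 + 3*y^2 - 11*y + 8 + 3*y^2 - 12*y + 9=6*y^2 - 22*y + 16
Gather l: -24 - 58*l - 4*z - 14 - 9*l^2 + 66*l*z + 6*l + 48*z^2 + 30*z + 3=-9*l^2 + l*(66*z - 52) + 48*z^2 + 26*z - 35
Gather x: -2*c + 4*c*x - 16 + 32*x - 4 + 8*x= -2*c + x*(4*c + 40) - 20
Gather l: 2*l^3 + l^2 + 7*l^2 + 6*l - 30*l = 2*l^3 + 8*l^2 - 24*l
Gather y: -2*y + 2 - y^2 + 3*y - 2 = -y^2 + y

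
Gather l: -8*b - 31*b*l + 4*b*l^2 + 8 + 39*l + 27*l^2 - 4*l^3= -8*b - 4*l^3 + l^2*(4*b + 27) + l*(39 - 31*b) + 8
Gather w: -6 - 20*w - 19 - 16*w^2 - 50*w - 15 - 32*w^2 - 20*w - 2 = -48*w^2 - 90*w - 42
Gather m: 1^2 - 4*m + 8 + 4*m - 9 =0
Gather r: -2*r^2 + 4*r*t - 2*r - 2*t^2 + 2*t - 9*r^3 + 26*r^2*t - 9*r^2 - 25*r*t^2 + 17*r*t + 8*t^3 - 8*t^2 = -9*r^3 + r^2*(26*t - 11) + r*(-25*t^2 + 21*t - 2) + 8*t^3 - 10*t^2 + 2*t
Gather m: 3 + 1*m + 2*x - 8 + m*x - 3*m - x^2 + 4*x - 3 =m*(x - 2) - x^2 + 6*x - 8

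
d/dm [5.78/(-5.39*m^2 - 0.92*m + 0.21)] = (62.3084*m + 5.3176)/(5.39*m^2 + 0.92*m - 0.21)^2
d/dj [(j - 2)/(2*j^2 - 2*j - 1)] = (-2*j^2 + 8*j - 5)/(4*j^4 - 8*j^3 + 4*j + 1)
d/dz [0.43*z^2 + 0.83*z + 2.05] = 0.86*z + 0.83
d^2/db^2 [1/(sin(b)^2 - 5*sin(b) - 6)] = (-4*sin(b)^3 + 19*sin(b)^2 - 62*sin(b) + 62)/((sin(b) - 6)^3*(sin(b) + 1)^2)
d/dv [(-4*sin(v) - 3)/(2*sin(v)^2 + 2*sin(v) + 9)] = 2*(4*sin(v)^2 + 6*sin(v) - 15)*cos(v)/(2*sin(v) - cos(2*v) + 10)^2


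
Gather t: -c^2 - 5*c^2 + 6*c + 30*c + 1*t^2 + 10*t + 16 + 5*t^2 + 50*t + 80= -6*c^2 + 36*c + 6*t^2 + 60*t + 96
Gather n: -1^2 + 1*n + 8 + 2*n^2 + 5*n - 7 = 2*n^2 + 6*n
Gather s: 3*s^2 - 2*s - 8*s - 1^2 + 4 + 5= 3*s^2 - 10*s + 8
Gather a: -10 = -10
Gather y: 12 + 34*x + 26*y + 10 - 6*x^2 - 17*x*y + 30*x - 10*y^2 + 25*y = -6*x^2 + 64*x - 10*y^2 + y*(51 - 17*x) + 22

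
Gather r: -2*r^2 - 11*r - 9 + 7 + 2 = -2*r^2 - 11*r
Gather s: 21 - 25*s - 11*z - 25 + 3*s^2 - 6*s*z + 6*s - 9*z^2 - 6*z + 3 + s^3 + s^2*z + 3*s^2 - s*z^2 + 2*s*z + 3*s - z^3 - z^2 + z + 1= s^3 + s^2*(z + 6) + s*(-z^2 - 4*z - 16) - z^3 - 10*z^2 - 16*z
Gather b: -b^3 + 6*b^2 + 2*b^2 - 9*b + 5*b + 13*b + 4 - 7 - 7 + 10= -b^3 + 8*b^2 + 9*b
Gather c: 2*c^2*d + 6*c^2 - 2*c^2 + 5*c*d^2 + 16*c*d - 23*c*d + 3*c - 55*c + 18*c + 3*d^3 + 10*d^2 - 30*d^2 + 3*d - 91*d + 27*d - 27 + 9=c^2*(2*d + 4) + c*(5*d^2 - 7*d - 34) + 3*d^3 - 20*d^2 - 61*d - 18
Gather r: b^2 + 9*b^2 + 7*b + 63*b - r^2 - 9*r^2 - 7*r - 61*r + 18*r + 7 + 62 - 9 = 10*b^2 + 70*b - 10*r^2 - 50*r + 60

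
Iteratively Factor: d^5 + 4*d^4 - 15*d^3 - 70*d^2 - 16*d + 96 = (d + 4)*(d^4 - 15*d^2 - 10*d + 24) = (d + 3)*(d + 4)*(d^3 - 3*d^2 - 6*d + 8) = (d - 4)*(d + 3)*(d + 4)*(d^2 + d - 2) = (d - 4)*(d + 2)*(d + 3)*(d + 4)*(d - 1)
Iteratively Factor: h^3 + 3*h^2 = (h)*(h^2 + 3*h) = h^2*(h + 3)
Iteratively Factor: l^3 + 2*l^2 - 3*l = (l + 3)*(l^2 - l) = l*(l + 3)*(l - 1)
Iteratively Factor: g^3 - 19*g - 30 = (g + 2)*(g^2 - 2*g - 15) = (g - 5)*(g + 2)*(g + 3)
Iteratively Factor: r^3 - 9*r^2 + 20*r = (r)*(r^2 - 9*r + 20) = r*(r - 5)*(r - 4)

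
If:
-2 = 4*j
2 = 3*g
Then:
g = 2/3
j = -1/2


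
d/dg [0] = 0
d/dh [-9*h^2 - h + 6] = -18*h - 1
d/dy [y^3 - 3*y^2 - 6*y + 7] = 3*y^2 - 6*y - 6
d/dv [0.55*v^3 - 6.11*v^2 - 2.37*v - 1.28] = 1.65*v^2 - 12.22*v - 2.37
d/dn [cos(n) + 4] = -sin(n)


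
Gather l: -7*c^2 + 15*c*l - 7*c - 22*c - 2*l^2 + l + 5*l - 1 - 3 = -7*c^2 - 29*c - 2*l^2 + l*(15*c + 6) - 4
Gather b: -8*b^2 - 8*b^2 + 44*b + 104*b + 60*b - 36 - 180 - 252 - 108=-16*b^2 + 208*b - 576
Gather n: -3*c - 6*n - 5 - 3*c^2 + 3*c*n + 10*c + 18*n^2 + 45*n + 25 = -3*c^2 + 7*c + 18*n^2 + n*(3*c + 39) + 20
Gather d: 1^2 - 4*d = 1 - 4*d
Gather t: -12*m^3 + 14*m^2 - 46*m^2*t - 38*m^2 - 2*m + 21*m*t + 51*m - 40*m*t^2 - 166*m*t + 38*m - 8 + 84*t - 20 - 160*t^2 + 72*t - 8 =-12*m^3 - 24*m^2 + 87*m + t^2*(-40*m - 160) + t*(-46*m^2 - 145*m + 156) - 36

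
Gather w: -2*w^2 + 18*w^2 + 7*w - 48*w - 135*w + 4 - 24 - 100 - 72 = 16*w^2 - 176*w - 192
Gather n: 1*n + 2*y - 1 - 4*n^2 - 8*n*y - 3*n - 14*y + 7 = -4*n^2 + n*(-8*y - 2) - 12*y + 6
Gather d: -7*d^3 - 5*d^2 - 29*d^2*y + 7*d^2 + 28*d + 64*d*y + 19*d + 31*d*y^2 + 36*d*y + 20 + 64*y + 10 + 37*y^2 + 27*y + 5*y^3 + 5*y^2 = -7*d^3 + d^2*(2 - 29*y) + d*(31*y^2 + 100*y + 47) + 5*y^3 + 42*y^2 + 91*y + 30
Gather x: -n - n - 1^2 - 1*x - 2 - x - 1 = -2*n - 2*x - 4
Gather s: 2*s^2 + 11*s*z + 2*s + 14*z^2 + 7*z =2*s^2 + s*(11*z + 2) + 14*z^2 + 7*z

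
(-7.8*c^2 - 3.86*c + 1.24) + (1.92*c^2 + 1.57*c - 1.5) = -5.88*c^2 - 2.29*c - 0.26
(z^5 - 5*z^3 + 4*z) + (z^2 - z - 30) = z^5 - 5*z^3 + z^2 + 3*z - 30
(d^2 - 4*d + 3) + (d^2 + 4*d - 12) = 2*d^2 - 9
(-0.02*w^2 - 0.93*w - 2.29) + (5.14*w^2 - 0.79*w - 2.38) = 5.12*w^2 - 1.72*w - 4.67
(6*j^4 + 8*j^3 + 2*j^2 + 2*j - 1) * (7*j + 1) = 42*j^5 + 62*j^4 + 22*j^3 + 16*j^2 - 5*j - 1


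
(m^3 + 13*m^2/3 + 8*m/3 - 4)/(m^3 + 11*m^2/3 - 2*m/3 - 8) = (3*m - 2)/(3*m - 4)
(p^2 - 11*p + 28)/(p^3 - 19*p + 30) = (p^2 - 11*p + 28)/(p^3 - 19*p + 30)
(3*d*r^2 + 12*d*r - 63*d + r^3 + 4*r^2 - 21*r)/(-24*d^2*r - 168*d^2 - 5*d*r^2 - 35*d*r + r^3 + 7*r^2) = (r - 3)/(-8*d + r)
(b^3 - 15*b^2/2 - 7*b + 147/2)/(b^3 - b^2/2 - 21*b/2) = (b - 7)/b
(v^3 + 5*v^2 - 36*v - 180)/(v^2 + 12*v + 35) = (v^2 - 36)/(v + 7)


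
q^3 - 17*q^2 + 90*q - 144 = (q - 8)*(q - 6)*(q - 3)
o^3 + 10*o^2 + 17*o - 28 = (o - 1)*(o + 4)*(o + 7)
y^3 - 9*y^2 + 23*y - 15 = (y - 5)*(y - 3)*(y - 1)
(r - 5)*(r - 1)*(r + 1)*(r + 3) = r^4 - 2*r^3 - 16*r^2 + 2*r + 15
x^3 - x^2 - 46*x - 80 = (x - 8)*(x + 2)*(x + 5)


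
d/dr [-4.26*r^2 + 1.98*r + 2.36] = 1.98 - 8.52*r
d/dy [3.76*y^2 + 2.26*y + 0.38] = 7.52*y + 2.26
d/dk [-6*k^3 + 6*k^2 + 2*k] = -18*k^2 + 12*k + 2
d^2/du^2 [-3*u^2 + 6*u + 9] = -6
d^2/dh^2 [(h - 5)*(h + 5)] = 2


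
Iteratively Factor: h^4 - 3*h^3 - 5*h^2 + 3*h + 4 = (h + 1)*(h^3 - 4*h^2 - h + 4) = (h - 4)*(h + 1)*(h^2 - 1) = (h - 4)*(h + 1)^2*(h - 1)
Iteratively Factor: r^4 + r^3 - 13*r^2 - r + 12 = (r - 3)*(r^3 + 4*r^2 - r - 4) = (r - 3)*(r + 1)*(r^2 + 3*r - 4) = (r - 3)*(r + 1)*(r + 4)*(r - 1)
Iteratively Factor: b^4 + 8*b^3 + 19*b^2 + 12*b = (b + 3)*(b^3 + 5*b^2 + 4*b) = (b + 3)*(b + 4)*(b^2 + b) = b*(b + 3)*(b + 4)*(b + 1)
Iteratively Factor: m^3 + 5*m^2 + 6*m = (m + 3)*(m^2 + 2*m) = (m + 2)*(m + 3)*(m)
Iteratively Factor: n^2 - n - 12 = (n + 3)*(n - 4)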